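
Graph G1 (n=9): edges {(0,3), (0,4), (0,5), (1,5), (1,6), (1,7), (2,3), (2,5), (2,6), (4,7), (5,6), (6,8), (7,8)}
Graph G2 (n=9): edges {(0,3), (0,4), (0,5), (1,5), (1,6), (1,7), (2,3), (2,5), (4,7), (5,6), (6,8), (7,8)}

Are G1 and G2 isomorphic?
No, not isomorphic

The graphs are NOT isomorphic.

Counting edges: G1 has 13 edge(s); G2 has 12 edge(s).
Edge count is an isomorphism invariant (a bijection on vertices induces a bijection on edges), so differing edge counts rule out isomorphism.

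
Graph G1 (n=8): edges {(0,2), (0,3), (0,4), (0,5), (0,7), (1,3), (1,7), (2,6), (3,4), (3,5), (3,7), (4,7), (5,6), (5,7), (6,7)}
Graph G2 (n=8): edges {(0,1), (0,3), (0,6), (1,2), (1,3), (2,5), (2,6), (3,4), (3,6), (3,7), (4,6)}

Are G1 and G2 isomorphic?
No, not isomorphic

The graphs are NOT isomorphic.

Counting triangles (3-cliques): G1 has 9, G2 has 3.
Triangle count is an isomorphism invariant, so differing triangle counts rule out isomorphism.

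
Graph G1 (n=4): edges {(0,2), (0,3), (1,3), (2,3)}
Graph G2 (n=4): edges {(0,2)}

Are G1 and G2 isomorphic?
No, not isomorphic

The graphs are NOT isomorphic.

Degrees in G1: deg(0)=2, deg(1)=1, deg(2)=2, deg(3)=3.
Sorted degree sequence of G1: [3, 2, 2, 1].
Degrees in G2: deg(0)=1, deg(1)=0, deg(2)=1, deg(3)=0.
Sorted degree sequence of G2: [1, 1, 0, 0].
The (sorted) degree sequence is an isomorphism invariant, so since G1 and G2 have different degree sequences they cannot be isomorphic.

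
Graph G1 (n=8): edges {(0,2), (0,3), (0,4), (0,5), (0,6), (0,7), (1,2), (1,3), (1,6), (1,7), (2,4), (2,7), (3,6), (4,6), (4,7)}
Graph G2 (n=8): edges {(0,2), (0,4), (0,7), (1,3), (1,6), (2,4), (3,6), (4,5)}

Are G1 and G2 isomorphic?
No, not isomorphic

The graphs are NOT isomorphic.

Connected components of G1: 1 component(s) with vertex sets [[0, 1, 2, 3, 4, 5, 6, 7]], sizes [8].
Connected components of G2: 2 component(s) with vertex sets [[1, 3, 6], [0, 2, 4, 5, 7]], sizes [3, 5].
The number of connected components (and the multiset of component sizes) is an isomorphism invariant — an isomorphism maps each component of G1 bijectively onto a component of G2. Since G1 has 1 component(s) and G2 has 2, they cannot be isomorphic.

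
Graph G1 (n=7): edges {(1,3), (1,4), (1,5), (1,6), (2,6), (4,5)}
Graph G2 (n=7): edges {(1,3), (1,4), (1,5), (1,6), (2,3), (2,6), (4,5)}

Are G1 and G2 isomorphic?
No, not isomorphic

The graphs are NOT isomorphic.

Counting edges: G1 has 6 edge(s); G2 has 7 edge(s).
Edge count is an isomorphism invariant (a bijection on vertices induces a bijection on edges), so differing edge counts rule out isomorphism.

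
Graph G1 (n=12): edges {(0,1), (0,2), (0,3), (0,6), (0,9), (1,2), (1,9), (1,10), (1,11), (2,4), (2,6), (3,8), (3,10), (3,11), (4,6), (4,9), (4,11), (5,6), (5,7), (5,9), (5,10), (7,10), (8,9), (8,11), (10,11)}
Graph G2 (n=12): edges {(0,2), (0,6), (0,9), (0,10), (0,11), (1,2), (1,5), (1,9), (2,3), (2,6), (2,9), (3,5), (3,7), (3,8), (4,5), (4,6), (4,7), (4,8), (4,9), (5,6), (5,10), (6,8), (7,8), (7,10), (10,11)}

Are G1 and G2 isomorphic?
Yes, isomorphic

The graphs are isomorphic.
One valid mapping φ: V(G1) → V(G2): 0→4, 1→6, 2→8, 3→9, 4→3, 5→10, 6→7, 7→11, 8→1, 9→5, 10→0, 11→2

Verify φ preserves adjacency — for each edge of G1, its image is an edge of G2:
  (0,1) → (φ(0),φ(1)) = (4,6) ∈ E(G2) ✓
  (0,2) → (φ(0),φ(2)) = (4,8) ∈ E(G2) ✓
  (0,3) → (φ(0),φ(3)) = (4,9) ∈ E(G2) ✓
  (0,6) → (φ(0),φ(6)) = (4,7) ∈ E(G2) ✓
  (0,9) → (φ(0),φ(9)) = (4,5) ∈ E(G2) ✓
  (1,2) → (φ(1),φ(2)) = (6,8) ∈ E(G2) ✓
  (1,9) → (φ(1),φ(9)) = (5,6) ∈ E(G2) ✓
  (1,10) → (φ(1),φ(10)) = (0,6) ∈ E(G2) ✓
  (1,11) → (φ(1),φ(11)) = (2,6) ∈ E(G2) ✓
  (2,4) → (φ(2),φ(4)) = (3,8) ∈ E(G2) ✓
  (2,6) → (φ(2),φ(6)) = (7,8) ∈ E(G2) ✓
  (3,8) → (φ(3),φ(8)) = (1,9) ∈ E(G2) ✓
  (3,10) → (φ(3),φ(10)) = (0,9) ∈ E(G2) ✓
  (3,11) → (φ(3),φ(11)) = (2,9) ∈ E(G2) ✓
  (4,6) → (φ(4),φ(6)) = (3,7) ∈ E(G2) ✓
  (4,9) → (φ(4),φ(9)) = (3,5) ∈ E(G2) ✓
  (4,11) → (φ(4),φ(11)) = (2,3) ∈ E(G2) ✓
  (5,6) → (φ(5),φ(6)) = (7,10) ∈ E(G2) ✓
  (5,7) → (φ(5),φ(7)) = (10,11) ∈ E(G2) ✓
  (5,9) → (φ(5),φ(9)) = (5,10) ∈ E(G2) ✓
  (5,10) → (φ(5),φ(10)) = (0,10) ∈ E(G2) ✓
  (7,10) → (φ(7),φ(10)) = (0,11) ∈ E(G2) ✓
  (8,9) → (φ(8),φ(9)) = (1,5) ∈ E(G2) ✓
  (8,11) → (φ(8),φ(11)) = (1,2) ∈ E(G2) ✓
  (10,11) → (φ(10),φ(11)) = (0,2) ∈ E(G2) ✓
All 25 edges of G1 map to edges of G2, and |E(G1)| = |E(G2)| = 25, so φ is a bijection on edges as well as vertices. Hence G1 ≅ G2.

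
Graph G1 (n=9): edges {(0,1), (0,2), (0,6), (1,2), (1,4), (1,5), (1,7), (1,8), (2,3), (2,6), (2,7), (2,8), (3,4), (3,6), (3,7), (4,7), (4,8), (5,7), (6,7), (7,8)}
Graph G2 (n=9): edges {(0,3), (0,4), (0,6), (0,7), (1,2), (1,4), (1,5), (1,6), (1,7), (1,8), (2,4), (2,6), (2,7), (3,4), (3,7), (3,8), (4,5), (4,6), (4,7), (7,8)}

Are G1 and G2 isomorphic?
Yes, isomorphic

The graphs are isomorphic.
One valid mapping φ: V(G1) → V(G2): 0→8, 1→1, 2→7, 3→0, 4→6, 5→5, 6→3, 7→4, 8→2

Verify φ preserves adjacency — for each edge of G1, its image is an edge of G2:
  (0,1) → (φ(0),φ(1)) = (1,8) ∈ E(G2) ✓
  (0,2) → (φ(0),φ(2)) = (7,8) ∈ E(G2) ✓
  (0,6) → (φ(0),φ(6)) = (3,8) ∈ E(G2) ✓
  (1,2) → (φ(1),φ(2)) = (1,7) ∈ E(G2) ✓
  (1,4) → (φ(1),φ(4)) = (1,6) ∈ E(G2) ✓
  (1,5) → (φ(1),φ(5)) = (1,5) ∈ E(G2) ✓
  (1,7) → (φ(1),φ(7)) = (1,4) ∈ E(G2) ✓
  (1,8) → (φ(1),φ(8)) = (1,2) ∈ E(G2) ✓
  (2,3) → (φ(2),φ(3)) = (0,7) ∈ E(G2) ✓
  (2,6) → (φ(2),φ(6)) = (3,7) ∈ E(G2) ✓
  (2,7) → (φ(2),φ(7)) = (4,7) ∈ E(G2) ✓
  (2,8) → (φ(2),φ(8)) = (2,7) ∈ E(G2) ✓
  (3,4) → (φ(3),φ(4)) = (0,6) ∈ E(G2) ✓
  (3,6) → (φ(3),φ(6)) = (0,3) ∈ E(G2) ✓
  (3,7) → (φ(3),φ(7)) = (0,4) ∈ E(G2) ✓
  (4,7) → (φ(4),φ(7)) = (4,6) ∈ E(G2) ✓
  (4,8) → (φ(4),φ(8)) = (2,6) ∈ E(G2) ✓
  (5,7) → (φ(5),φ(7)) = (4,5) ∈ E(G2) ✓
  (6,7) → (φ(6),φ(7)) = (3,4) ∈ E(G2) ✓
  (7,8) → (φ(7),φ(8)) = (2,4) ∈ E(G2) ✓
All 20 edges of G1 map to edges of G2, and |E(G1)| = |E(G2)| = 20, so φ is a bijection on edges as well as vertices. Hence G1 ≅ G2.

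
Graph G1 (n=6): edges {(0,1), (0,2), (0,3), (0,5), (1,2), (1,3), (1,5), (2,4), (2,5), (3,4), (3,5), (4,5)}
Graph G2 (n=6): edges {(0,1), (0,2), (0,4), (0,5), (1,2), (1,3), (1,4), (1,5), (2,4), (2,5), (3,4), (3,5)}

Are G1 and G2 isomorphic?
Yes, isomorphic

The graphs are isomorphic.
One valid mapping φ: V(G1) → V(G2): 0→0, 1→2, 2→5, 3→4, 4→3, 5→1

Verify φ preserves adjacency — for each edge of G1, its image is an edge of G2:
  (0,1) → (φ(0),φ(1)) = (0,2) ∈ E(G2) ✓
  (0,2) → (φ(0),φ(2)) = (0,5) ∈ E(G2) ✓
  (0,3) → (φ(0),φ(3)) = (0,4) ∈ E(G2) ✓
  (0,5) → (φ(0),φ(5)) = (0,1) ∈ E(G2) ✓
  (1,2) → (φ(1),φ(2)) = (2,5) ∈ E(G2) ✓
  (1,3) → (φ(1),φ(3)) = (2,4) ∈ E(G2) ✓
  (1,5) → (φ(1),φ(5)) = (1,2) ∈ E(G2) ✓
  (2,4) → (φ(2),φ(4)) = (3,5) ∈ E(G2) ✓
  (2,5) → (φ(2),φ(5)) = (1,5) ∈ E(G2) ✓
  (3,4) → (φ(3),φ(4)) = (3,4) ∈ E(G2) ✓
  (3,5) → (φ(3),φ(5)) = (1,4) ∈ E(G2) ✓
  (4,5) → (φ(4),φ(5)) = (1,3) ∈ E(G2) ✓
All 12 edges of G1 map to edges of G2, and |E(G1)| = |E(G2)| = 12, so φ is a bijection on edges as well as vertices. Hence G1 ≅ G2.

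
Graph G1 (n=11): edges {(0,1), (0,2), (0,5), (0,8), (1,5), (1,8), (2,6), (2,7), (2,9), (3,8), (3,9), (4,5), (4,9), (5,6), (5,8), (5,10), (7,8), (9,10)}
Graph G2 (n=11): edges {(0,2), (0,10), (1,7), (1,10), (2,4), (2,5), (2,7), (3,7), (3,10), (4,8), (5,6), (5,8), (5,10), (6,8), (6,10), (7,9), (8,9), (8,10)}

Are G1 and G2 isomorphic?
Yes, isomorphic

The graphs are isomorphic.
One valid mapping φ: V(G1) → V(G2): 0→5, 1→6, 2→2, 3→9, 4→1, 5→10, 6→0, 7→4, 8→8, 9→7, 10→3

Verify φ preserves adjacency — for each edge of G1, its image is an edge of G2:
  (0,1) → (φ(0),φ(1)) = (5,6) ∈ E(G2) ✓
  (0,2) → (φ(0),φ(2)) = (2,5) ∈ E(G2) ✓
  (0,5) → (φ(0),φ(5)) = (5,10) ∈ E(G2) ✓
  (0,8) → (φ(0),φ(8)) = (5,8) ∈ E(G2) ✓
  (1,5) → (φ(1),φ(5)) = (6,10) ∈ E(G2) ✓
  (1,8) → (φ(1),φ(8)) = (6,8) ∈ E(G2) ✓
  (2,6) → (φ(2),φ(6)) = (0,2) ∈ E(G2) ✓
  (2,7) → (φ(2),φ(7)) = (2,4) ∈ E(G2) ✓
  (2,9) → (φ(2),φ(9)) = (2,7) ∈ E(G2) ✓
  (3,8) → (φ(3),φ(8)) = (8,9) ∈ E(G2) ✓
  (3,9) → (φ(3),φ(9)) = (7,9) ∈ E(G2) ✓
  (4,5) → (φ(4),φ(5)) = (1,10) ∈ E(G2) ✓
  (4,9) → (φ(4),φ(9)) = (1,7) ∈ E(G2) ✓
  (5,6) → (φ(5),φ(6)) = (0,10) ∈ E(G2) ✓
  (5,8) → (φ(5),φ(8)) = (8,10) ∈ E(G2) ✓
  (5,10) → (φ(5),φ(10)) = (3,10) ∈ E(G2) ✓
  (7,8) → (φ(7),φ(8)) = (4,8) ∈ E(G2) ✓
  (9,10) → (φ(9),φ(10)) = (3,7) ∈ E(G2) ✓
All 18 edges of G1 map to edges of G2, and |E(G1)| = |E(G2)| = 18, so φ is a bijection on edges as well as vertices. Hence G1 ≅ G2.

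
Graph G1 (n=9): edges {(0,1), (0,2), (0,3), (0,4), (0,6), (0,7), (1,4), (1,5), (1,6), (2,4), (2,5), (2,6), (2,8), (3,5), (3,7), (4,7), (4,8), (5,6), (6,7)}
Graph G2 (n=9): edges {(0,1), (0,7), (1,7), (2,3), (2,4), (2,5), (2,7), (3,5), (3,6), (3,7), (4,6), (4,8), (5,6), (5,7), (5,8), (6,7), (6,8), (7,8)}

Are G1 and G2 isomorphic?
No, not isomorphic

The graphs are NOT isomorphic.

Counting triangles (3-cliques): G1 has 10, G2 has 12.
Triangle count is an isomorphism invariant, so differing triangle counts rule out isomorphism.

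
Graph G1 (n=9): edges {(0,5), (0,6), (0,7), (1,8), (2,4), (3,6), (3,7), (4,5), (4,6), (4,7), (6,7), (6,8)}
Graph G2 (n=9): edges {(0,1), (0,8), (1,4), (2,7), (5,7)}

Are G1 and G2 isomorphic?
No, not isomorphic

The graphs are NOT isomorphic.

Connected components of G1: 1 component(s) with vertex sets [[0, 1, 2, 3, 4, 5, 6, 7, 8]], sizes [9].
Connected components of G2: 4 component(s) with vertex sets [[3], [6], [2, 5, 7], [0, 1, 4, 8]], sizes [1, 1, 3, 4].
The number of connected components (and the multiset of component sizes) is an isomorphism invariant — an isomorphism maps each component of G1 bijectively onto a component of G2. Since G1 has 1 component(s) and G2 has 4, they cannot be isomorphic.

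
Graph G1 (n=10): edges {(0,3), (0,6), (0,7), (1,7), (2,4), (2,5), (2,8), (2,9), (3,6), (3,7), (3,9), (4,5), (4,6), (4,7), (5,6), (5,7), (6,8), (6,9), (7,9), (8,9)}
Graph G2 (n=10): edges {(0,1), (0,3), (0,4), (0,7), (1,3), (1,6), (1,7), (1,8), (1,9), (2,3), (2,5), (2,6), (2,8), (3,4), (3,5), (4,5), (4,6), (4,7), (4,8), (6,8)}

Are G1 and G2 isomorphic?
Yes, isomorphic

The graphs are isomorphic.
One valid mapping φ: V(G1) → V(G2): 0→7, 1→9, 2→2, 3→0, 4→6, 5→8, 6→4, 7→1, 8→5, 9→3

Verify φ preserves adjacency — for each edge of G1, its image is an edge of G2:
  (0,3) → (φ(0),φ(3)) = (0,7) ∈ E(G2) ✓
  (0,6) → (φ(0),φ(6)) = (4,7) ∈ E(G2) ✓
  (0,7) → (φ(0),φ(7)) = (1,7) ∈ E(G2) ✓
  (1,7) → (φ(1),φ(7)) = (1,9) ∈ E(G2) ✓
  (2,4) → (φ(2),φ(4)) = (2,6) ∈ E(G2) ✓
  (2,5) → (φ(2),φ(5)) = (2,8) ∈ E(G2) ✓
  (2,8) → (φ(2),φ(8)) = (2,5) ∈ E(G2) ✓
  (2,9) → (φ(2),φ(9)) = (2,3) ∈ E(G2) ✓
  (3,6) → (φ(3),φ(6)) = (0,4) ∈ E(G2) ✓
  (3,7) → (φ(3),φ(7)) = (0,1) ∈ E(G2) ✓
  (3,9) → (φ(3),φ(9)) = (0,3) ∈ E(G2) ✓
  (4,5) → (φ(4),φ(5)) = (6,8) ∈ E(G2) ✓
  (4,6) → (φ(4),φ(6)) = (4,6) ∈ E(G2) ✓
  (4,7) → (φ(4),φ(7)) = (1,6) ∈ E(G2) ✓
  (5,6) → (φ(5),φ(6)) = (4,8) ∈ E(G2) ✓
  (5,7) → (φ(5),φ(7)) = (1,8) ∈ E(G2) ✓
  (6,8) → (φ(6),φ(8)) = (4,5) ∈ E(G2) ✓
  (6,9) → (φ(6),φ(9)) = (3,4) ∈ E(G2) ✓
  (7,9) → (φ(7),φ(9)) = (1,3) ∈ E(G2) ✓
  (8,9) → (φ(8),φ(9)) = (3,5) ∈ E(G2) ✓
All 20 edges of G1 map to edges of G2, and |E(G1)| = |E(G2)| = 20, so φ is a bijection on edges as well as vertices. Hence G1 ≅ G2.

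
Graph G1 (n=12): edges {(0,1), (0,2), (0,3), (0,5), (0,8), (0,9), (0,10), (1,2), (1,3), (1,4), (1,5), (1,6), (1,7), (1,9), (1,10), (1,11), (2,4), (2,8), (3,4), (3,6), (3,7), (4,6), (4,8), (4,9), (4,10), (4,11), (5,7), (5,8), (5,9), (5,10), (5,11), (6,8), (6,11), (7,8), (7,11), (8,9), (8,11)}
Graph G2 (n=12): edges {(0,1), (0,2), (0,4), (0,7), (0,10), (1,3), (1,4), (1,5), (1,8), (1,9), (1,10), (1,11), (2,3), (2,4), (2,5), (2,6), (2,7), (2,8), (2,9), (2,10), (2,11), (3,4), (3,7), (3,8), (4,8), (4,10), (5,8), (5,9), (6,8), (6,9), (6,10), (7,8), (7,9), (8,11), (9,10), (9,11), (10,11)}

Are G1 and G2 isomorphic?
Yes, isomorphic

The graphs are isomorphic.
One valid mapping φ: V(G1) → V(G2): 0→9, 1→2, 2→5, 3→7, 4→8, 5→10, 6→3, 7→0, 8→1, 9→11, 10→6, 11→4

Verify φ preserves adjacency — for each edge of G1, its image is an edge of G2:
  (0,1) → (φ(0),φ(1)) = (2,9) ∈ E(G2) ✓
  (0,2) → (φ(0),φ(2)) = (5,9) ∈ E(G2) ✓
  (0,3) → (φ(0),φ(3)) = (7,9) ∈ E(G2) ✓
  (0,5) → (φ(0),φ(5)) = (9,10) ∈ E(G2) ✓
  (0,8) → (φ(0),φ(8)) = (1,9) ∈ E(G2) ✓
  (0,9) → (φ(0),φ(9)) = (9,11) ∈ E(G2) ✓
  (0,10) → (φ(0),φ(10)) = (6,9) ∈ E(G2) ✓
  (1,2) → (φ(1),φ(2)) = (2,5) ∈ E(G2) ✓
  (1,3) → (φ(1),φ(3)) = (2,7) ∈ E(G2) ✓
  (1,4) → (φ(1),φ(4)) = (2,8) ∈ E(G2) ✓
  (1,5) → (φ(1),φ(5)) = (2,10) ∈ E(G2) ✓
  (1,6) → (φ(1),φ(6)) = (2,3) ∈ E(G2) ✓
  (1,7) → (φ(1),φ(7)) = (0,2) ∈ E(G2) ✓
  (1,9) → (φ(1),φ(9)) = (2,11) ∈ E(G2) ✓
  (1,10) → (φ(1),φ(10)) = (2,6) ∈ E(G2) ✓
  (1,11) → (φ(1),φ(11)) = (2,4) ∈ E(G2) ✓
  (2,4) → (φ(2),φ(4)) = (5,8) ∈ E(G2) ✓
  (2,8) → (φ(2),φ(8)) = (1,5) ∈ E(G2) ✓
  (3,4) → (φ(3),φ(4)) = (7,8) ∈ E(G2) ✓
  (3,6) → (φ(3),φ(6)) = (3,7) ∈ E(G2) ✓
  (3,7) → (φ(3),φ(7)) = (0,7) ∈ E(G2) ✓
  (4,6) → (φ(4),φ(6)) = (3,8) ∈ E(G2) ✓
  (4,8) → (φ(4),φ(8)) = (1,8) ∈ E(G2) ✓
  (4,9) → (φ(4),φ(9)) = (8,11) ∈ E(G2) ✓
  (4,10) → (φ(4),φ(10)) = (6,8) ∈ E(G2) ✓
  (4,11) → (φ(4),φ(11)) = (4,8) ∈ E(G2) ✓
  (5,7) → (φ(5),φ(7)) = (0,10) ∈ E(G2) ✓
  (5,8) → (φ(5),φ(8)) = (1,10) ∈ E(G2) ✓
  (5,9) → (φ(5),φ(9)) = (10,11) ∈ E(G2) ✓
  (5,10) → (φ(5),φ(10)) = (6,10) ∈ E(G2) ✓
  (5,11) → (φ(5),φ(11)) = (4,10) ∈ E(G2) ✓
  (6,8) → (φ(6),φ(8)) = (1,3) ∈ E(G2) ✓
  (6,11) → (φ(6),φ(11)) = (3,4) ∈ E(G2) ✓
  (7,8) → (φ(7),φ(8)) = (0,1) ∈ E(G2) ✓
  (7,11) → (φ(7),φ(11)) = (0,4) ∈ E(G2) ✓
  (8,9) → (φ(8),φ(9)) = (1,11) ∈ E(G2) ✓
  (8,11) → (φ(8),φ(11)) = (1,4) ∈ E(G2) ✓
All 37 edges of G1 map to edges of G2, and |E(G1)| = |E(G2)| = 37, so φ is a bijection on edges as well as vertices. Hence G1 ≅ G2.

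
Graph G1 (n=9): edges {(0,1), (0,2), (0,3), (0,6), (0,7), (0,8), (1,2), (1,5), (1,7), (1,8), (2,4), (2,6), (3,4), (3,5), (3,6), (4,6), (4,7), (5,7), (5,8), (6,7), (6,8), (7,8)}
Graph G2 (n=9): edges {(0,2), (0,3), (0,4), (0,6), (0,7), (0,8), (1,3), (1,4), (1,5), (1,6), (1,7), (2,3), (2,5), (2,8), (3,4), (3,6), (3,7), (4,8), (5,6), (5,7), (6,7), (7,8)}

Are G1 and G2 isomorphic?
Yes, isomorphic

The graphs are isomorphic.
One valid mapping φ: V(G1) → V(G2): 0→3, 1→1, 2→4, 3→2, 4→8, 5→5, 6→0, 7→7, 8→6

Verify φ preserves adjacency — for each edge of G1, its image is an edge of G2:
  (0,1) → (φ(0),φ(1)) = (1,3) ∈ E(G2) ✓
  (0,2) → (φ(0),φ(2)) = (3,4) ∈ E(G2) ✓
  (0,3) → (φ(0),φ(3)) = (2,3) ∈ E(G2) ✓
  (0,6) → (φ(0),φ(6)) = (0,3) ∈ E(G2) ✓
  (0,7) → (φ(0),φ(7)) = (3,7) ∈ E(G2) ✓
  (0,8) → (φ(0),φ(8)) = (3,6) ∈ E(G2) ✓
  (1,2) → (φ(1),φ(2)) = (1,4) ∈ E(G2) ✓
  (1,5) → (φ(1),φ(5)) = (1,5) ∈ E(G2) ✓
  (1,7) → (φ(1),φ(7)) = (1,7) ∈ E(G2) ✓
  (1,8) → (φ(1),φ(8)) = (1,6) ∈ E(G2) ✓
  (2,4) → (φ(2),φ(4)) = (4,8) ∈ E(G2) ✓
  (2,6) → (φ(2),φ(6)) = (0,4) ∈ E(G2) ✓
  (3,4) → (φ(3),φ(4)) = (2,8) ∈ E(G2) ✓
  (3,5) → (φ(3),φ(5)) = (2,5) ∈ E(G2) ✓
  (3,6) → (φ(3),φ(6)) = (0,2) ∈ E(G2) ✓
  (4,6) → (φ(4),φ(6)) = (0,8) ∈ E(G2) ✓
  (4,7) → (φ(4),φ(7)) = (7,8) ∈ E(G2) ✓
  (5,7) → (φ(5),φ(7)) = (5,7) ∈ E(G2) ✓
  (5,8) → (φ(5),φ(8)) = (5,6) ∈ E(G2) ✓
  (6,7) → (φ(6),φ(7)) = (0,7) ∈ E(G2) ✓
  (6,8) → (φ(6),φ(8)) = (0,6) ∈ E(G2) ✓
  (7,8) → (φ(7),φ(8)) = (6,7) ∈ E(G2) ✓
All 22 edges of G1 map to edges of G2, and |E(G1)| = |E(G2)| = 22, so φ is a bijection on edges as well as vertices. Hence G1 ≅ G2.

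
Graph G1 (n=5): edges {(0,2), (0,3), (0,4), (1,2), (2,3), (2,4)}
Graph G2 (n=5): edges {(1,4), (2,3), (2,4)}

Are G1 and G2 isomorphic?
No, not isomorphic

The graphs are NOT isomorphic.

Degrees in G1: deg(0)=3, deg(1)=1, deg(2)=4, deg(3)=2, deg(4)=2.
Sorted degree sequence of G1: [4, 3, 2, 2, 1].
Degrees in G2: deg(0)=0, deg(1)=1, deg(2)=2, deg(3)=1, deg(4)=2.
Sorted degree sequence of G2: [2, 2, 1, 1, 0].
The (sorted) degree sequence is an isomorphism invariant, so since G1 and G2 have different degree sequences they cannot be isomorphic.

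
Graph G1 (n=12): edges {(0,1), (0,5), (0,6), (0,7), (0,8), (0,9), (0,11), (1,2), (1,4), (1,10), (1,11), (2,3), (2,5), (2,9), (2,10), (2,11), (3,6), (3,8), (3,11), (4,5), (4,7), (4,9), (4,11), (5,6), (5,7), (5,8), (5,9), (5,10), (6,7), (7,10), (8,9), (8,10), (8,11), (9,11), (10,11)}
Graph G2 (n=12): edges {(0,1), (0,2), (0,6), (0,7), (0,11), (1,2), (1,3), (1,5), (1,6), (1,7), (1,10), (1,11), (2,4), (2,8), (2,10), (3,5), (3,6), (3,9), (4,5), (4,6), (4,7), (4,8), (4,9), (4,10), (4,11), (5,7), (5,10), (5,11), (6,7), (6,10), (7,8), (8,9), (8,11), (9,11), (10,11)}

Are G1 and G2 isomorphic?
Yes, isomorphic

The graphs are isomorphic.
One valid mapping φ: V(G1) → V(G2): 0→11, 1→0, 2→6, 3→3, 4→2, 5→4, 6→9, 7→8, 8→5, 9→10, 10→7, 11→1

Verify φ preserves adjacency — for each edge of G1, its image is an edge of G2:
  (0,1) → (φ(0),φ(1)) = (0,11) ∈ E(G2) ✓
  (0,5) → (φ(0),φ(5)) = (4,11) ∈ E(G2) ✓
  (0,6) → (φ(0),φ(6)) = (9,11) ∈ E(G2) ✓
  (0,7) → (φ(0),φ(7)) = (8,11) ∈ E(G2) ✓
  (0,8) → (φ(0),φ(8)) = (5,11) ∈ E(G2) ✓
  (0,9) → (φ(0),φ(9)) = (10,11) ∈ E(G2) ✓
  (0,11) → (φ(0),φ(11)) = (1,11) ∈ E(G2) ✓
  (1,2) → (φ(1),φ(2)) = (0,6) ∈ E(G2) ✓
  (1,4) → (φ(1),φ(4)) = (0,2) ∈ E(G2) ✓
  (1,10) → (φ(1),φ(10)) = (0,7) ∈ E(G2) ✓
  (1,11) → (φ(1),φ(11)) = (0,1) ∈ E(G2) ✓
  (2,3) → (φ(2),φ(3)) = (3,6) ∈ E(G2) ✓
  (2,5) → (φ(2),φ(5)) = (4,6) ∈ E(G2) ✓
  (2,9) → (φ(2),φ(9)) = (6,10) ∈ E(G2) ✓
  (2,10) → (φ(2),φ(10)) = (6,7) ∈ E(G2) ✓
  (2,11) → (φ(2),φ(11)) = (1,6) ∈ E(G2) ✓
  (3,6) → (φ(3),φ(6)) = (3,9) ∈ E(G2) ✓
  (3,8) → (φ(3),φ(8)) = (3,5) ∈ E(G2) ✓
  (3,11) → (φ(3),φ(11)) = (1,3) ∈ E(G2) ✓
  (4,5) → (φ(4),φ(5)) = (2,4) ∈ E(G2) ✓
  (4,7) → (φ(4),φ(7)) = (2,8) ∈ E(G2) ✓
  (4,9) → (φ(4),φ(9)) = (2,10) ∈ E(G2) ✓
  (4,11) → (φ(4),φ(11)) = (1,2) ∈ E(G2) ✓
  (5,6) → (φ(5),φ(6)) = (4,9) ∈ E(G2) ✓
  (5,7) → (φ(5),φ(7)) = (4,8) ∈ E(G2) ✓
  (5,8) → (φ(5),φ(8)) = (4,5) ∈ E(G2) ✓
  (5,9) → (φ(5),φ(9)) = (4,10) ∈ E(G2) ✓
  (5,10) → (φ(5),φ(10)) = (4,7) ∈ E(G2) ✓
  (6,7) → (φ(6),φ(7)) = (8,9) ∈ E(G2) ✓
  (7,10) → (φ(7),φ(10)) = (7,8) ∈ E(G2) ✓
  (8,9) → (φ(8),φ(9)) = (5,10) ∈ E(G2) ✓
  (8,10) → (φ(8),φ(10)) = (5,7) ∈ E(G2) ✓
  (8,11) → (φ(8),φ(11)) = (1,5) ∈ E(G2) ✓
  (9,11) → (φ(9),φ(11)) = (1,10) ∈ E(G2) ✓
  (10,11) → (φ(10),φ(11)) = (1,7) ∈ E(G2) ✓
All 35 edges of G1 map to edges of G2, and |E(G1)| = |E(G2)| = 35, so φ is a bijection on edges as well as vertices. Hence G1 ≅ G2.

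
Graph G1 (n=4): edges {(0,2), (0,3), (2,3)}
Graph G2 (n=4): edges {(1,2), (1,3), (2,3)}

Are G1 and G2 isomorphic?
Yes, isomorphic

The graphs are isomorphic.
One valid mapping φ: V(G1) → V(G2): 0→2, 1→0, 2→1, 3→3

Verify φ preserves adjacency — for each edge of G1, its image is an edge of G2:
  (0,2) → (φ(0),φ(2)) = (1,2) ∈ E(G2) ✓
  (0,3) → (φ(0),φ(3)) = (2,3) ∈ E(G2) ✓
  (2,3) → (φ(2),φ(3)) = (1,3) ∈ E(G2) ✓
All 3 edges of G1 map to edges of G2, and |E(G1)| = |E(G2)| = 3, so φ is a bijection on edges as well as vertices. Hence G1 ≅ G2.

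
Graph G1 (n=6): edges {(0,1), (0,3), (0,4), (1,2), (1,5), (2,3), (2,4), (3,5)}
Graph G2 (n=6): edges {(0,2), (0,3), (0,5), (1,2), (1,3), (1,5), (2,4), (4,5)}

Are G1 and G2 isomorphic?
Yes, isomorphic

The graphs are isomorphic.
One valid mapping φ: V(G1) → V(G2): 0→0, 1→5, 2→1, 3→2, 4→3, 5→4

Verify φ preserves adjacency — for each edge of G1, its image is an edge of G2:
  (0,1) → (φ(0),φ(1)) = (0,5) ∈ E(G2) ✓
  (0,3) → (φ(0),φ(3)) = (0,2) ∈ E(G2) ✓
  (0,4) → (φ(0),φ(4)) = (0,3) ∈ E(G2) ✓
  (1,2) → (φ(1),φ(2)) = (1,5) ∈ E(G2) ✓
  (1,5) → (φ(1),φ(5)) = (4,5) ∈ E(G2) ✓
  (2,3) → (φ(2),φ(3)) = (1,2) ∈ E(G2) ✓
  (2,4) → (φ(2),φ(4)) = (1,3) ∈ E(G2) ✓
  (3,5) → (φ(3),φ(5)) = (2,4) ∈ E(G2) ✓
All 8 edges of G1 map to edges of G2, and |E(G1)| = |E(G2)| = 8, so φ is a bijection on edges as well as vertices. Hence G1 ≅ G2.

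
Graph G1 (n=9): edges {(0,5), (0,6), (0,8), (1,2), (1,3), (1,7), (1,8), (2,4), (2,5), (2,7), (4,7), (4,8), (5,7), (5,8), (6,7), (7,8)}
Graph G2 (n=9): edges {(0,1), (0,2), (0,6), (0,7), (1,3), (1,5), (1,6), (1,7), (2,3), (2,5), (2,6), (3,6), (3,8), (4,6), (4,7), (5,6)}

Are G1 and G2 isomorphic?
Yes, isomorphic

The graphs are isomorphic.
One valid mapping φ: V(G1) → V(G2): 0→7, 1→3, 2→2, 3→8, 4→5, 5→0, 6→4, 7→6, 8→1

Verify φ preserves adjacency — for each edge of G1, its image is an edge of G2:
  (0,5) → (φ(0),φ(5)) = (0,7) ∈ E(G2) ✓
  (0,6) → (φ(0),φ(6)) = (4,7) ∈ E(G2) ✓
  (0,8) → (φ(0),φ(8)) = (1,7) ∈ E(G2) ✓
  (1,2) → (φ(1),φ(2)) = (2,3) ∈ E(G2) ✓
  (1,3) → (φ(1),φ(3)) = (3,8) ∈ E(G2) ✓
  (1,7) → (φ(1),φ(7)) = (3,6) ∈ E(G2) ✓
  (1,8) → (φ(1),φ(8)) = (1,3) ∈ E(G2) ✓
  (2,4) → (φ(2),φ(4)) = (2,5) ∈ E(G2) ✓
  (2,5) → (φ(2),φ(5)) = (0,2) ∈ E(G2) ✓
  (2,7) → (φ(2),φ(7)) = (2,6) ∈ E(G2) ✓
  (4,7) → (φ(4),φ(7)) = (5,6) ∈ E(G2) ✓
  (4,8) → (φ(4),φ(8)) = (1,5) ∈ E(G2) ✓
  (5,7) → (φ(5),φ(7)) = (0,6) ∈ E(G2) ✓
  (5,8) → (φ(5),φ(8)) = (0,1) ∈ E(G2) ✓
  (6,7) → (φ(6),φ(7)) = (4,6) ∈ E(G2) ✓
  (7,8) → (φ(7),φ(8)) = (1,6) ∈ E(G2) ✓
All 16 edges of G1 map to edges of G2, and |E(G1)| = |E(G2)| = 16, so φ is a bijection on edges as well as vertices. Hence G1 ≅ G2.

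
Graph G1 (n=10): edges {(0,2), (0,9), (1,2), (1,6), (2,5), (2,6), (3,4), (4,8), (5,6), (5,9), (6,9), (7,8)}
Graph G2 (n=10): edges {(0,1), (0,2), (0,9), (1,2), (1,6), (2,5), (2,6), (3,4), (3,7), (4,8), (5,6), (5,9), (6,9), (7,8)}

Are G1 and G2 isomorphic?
No, not isomorphic

The graphs are NOT isomorphic.

Counting edges: G1 has 12 edge(s); G2 has 14 edge(s).
Edge count is an isomorphism invariant (a bijection on vertices induces a bijection on edges), so differing edge counts rule out isomorphism.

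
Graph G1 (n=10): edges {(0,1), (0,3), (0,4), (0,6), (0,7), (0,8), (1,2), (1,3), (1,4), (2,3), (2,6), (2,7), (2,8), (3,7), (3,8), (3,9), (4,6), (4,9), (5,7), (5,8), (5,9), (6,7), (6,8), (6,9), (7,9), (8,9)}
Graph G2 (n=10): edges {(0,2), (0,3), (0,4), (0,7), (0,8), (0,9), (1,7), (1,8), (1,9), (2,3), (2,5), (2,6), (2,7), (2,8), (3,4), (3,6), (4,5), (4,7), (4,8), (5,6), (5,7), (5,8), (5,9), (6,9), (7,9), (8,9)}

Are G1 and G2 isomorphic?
Yes, isomorphic

The graphs are isomorphic.
One valid mapping φ: V(G1) → V(G2): 0→2, 1→3, 2→4, 3→0, 4→6, 5→1, 6→5, 7→8, 8→7, 9→9

Verify φ preserves adjacency — for each edge of G1, its image is an edge of G2:
  (0,1) → (φ(0),φ(1)) = (2,3) ∈ E(G2) ✓
  (0,3) → (φ(0),φ(3)) = (0,2) ∈ E(G2) ✓
  (0,4) → (φ(0),φ(4)) = (2,6) ∈ E(G2) ✓
  (0,6) → (φ(0),φ(6)) = (2,5) ∈ E(G2) ✓
  (0,7) → (φ(0),φ(7)) = (2,8) ∈ E(G2) ✓
  (0,8) → (φ(0),φ(8)) = (2,7) ∈ E(G2) ✓
  (1,2) → (φ(1),φ(2)) = (3,4) ∈ E(G2) ✓
  (1,3) → (φ(1),φ(3)) = (0,3) ∈ E(G2) ✓
  (1,4) → (φ(1),φ(4)) = (3,6) ∈ E(G2) ✓
  (2,3) → (φ(2),φ(3)) = (0,4) ∈ E(G2) ✓
  (2,6) → (φ(2),φ(6)) = (4,5) ∈ E(G2) ✓
  (2,7) → (φ(2),φ(7)) = (4,8) ∈ E(G2) ✓
  (2,8) → (φ(2),φ(8)) = (4,7) ∈ E(G2) ✓
  (3,7) → (φ(3),φ(7)) = (0,8) ∈ E(G2) ✓
  (3,8) → (φ(3),φ(8)) = (0,7) ∈ E(G2) ✓
  (3,9) → (φ(3),φ(9)) = (0,9) ∈ E(G2) ✓
  (4,6) → (φ(4),φ(6)) = (5,6) ∈ E(G2) ✓
  (4,9) → (φ(4),φ(9)) = (6,9) ∈ E(G2) ✓
  (5,7) → (φ(5),φ(7)) = (1,8) ∈ E(G2) ✓
  (5,8) → (φ(5),φ(8)) = (1,7) ∈ E(G2) ✓
  (5,9) → (φ(5),φ(9)) = (1,9) ∈ E(G2) ✓
  (6,7) → (φ(6),φ(7)) = (5,8) ∈ E(G2) ✓
  (6,8) → (φ(6),φ(8)) = (5,7) ∈ E(G2) ✓
  (6,9) → (φ(6),φ(9)) = (5,9) ∈ E(G2) ✓
  (7,9) → (φ(7),φ(9)) = (8,9) ∈ E(G2) ✓
  (8,9) → (φ(8),φ(9)) = (7,9) ∈ E(G2) ✓
All 26 edges of G1 map to edges of G2, and |E(G1)| = |E(G2)| = 26, so φ is a bijection on edges as well as vertices. Hence G1 ≅ G2.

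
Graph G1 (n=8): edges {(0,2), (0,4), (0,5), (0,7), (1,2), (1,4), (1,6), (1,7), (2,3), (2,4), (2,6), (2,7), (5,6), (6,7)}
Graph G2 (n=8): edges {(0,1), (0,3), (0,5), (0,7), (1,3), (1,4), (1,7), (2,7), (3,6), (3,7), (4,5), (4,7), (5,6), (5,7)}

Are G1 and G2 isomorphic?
Yes, isomorphic

The graphs are isomorphic.
One valid mapping φ: V(G1) → V(G2): 0→5, 1→1, 2→7, 3→2, 4→4, 5→6, 6→3, 7→0

Verify φ preserves adjacency — for each edge of G1, its image is an edge of G2:
  (0,2) → (φ(0),φ(2)) = (5,7) ∈ E(G2) ✓
  (0,4) → (φ(0),φ(4)) = (4,5) ∈ E(G2) ✓
  (0,5) → (φ(0),φ(5)) = (5,6) ∈ E(G2) ✓
  (0,7) → (φ(0),φ(7)) = (0,5) ∈ E(G2) ✓
  (1,2) → (φ(1),φ(2)) = (1,7) ∈ E(G2) ✓
  (1,4) → (φ(1),φ(4)) = (1,4) ∈ E(G2) ✓
  (1,6) → (φ(1),φ(6)) = (1,3) ∈ E(G2) ✓
  (1,7) → (φ(1),φ(7)) = (0,1) ∈ E(G2) ✓
  (2,3) → (φ(2),φ(3)) = (2,7) ∈ E(G2) ✓
  (2,4) → (φ(2),φ(4)) = (4,7) ∈ E(G2) ✓
  (2,6) → (φ(2),φ(6)) = (3,7) ∈ E(G2) ✓
  (2,7) → (φ(2),φ(7)) = (0,7) ∈ E(G2) ✓
  (5,6) → (φ(5),φ(6)) = (3,6) ∈ E(G2) ✓
  (6,7) → (φ(6),φ(7)) = (0,3) ∈ E(G2) ✓
All 14 edges of G1 map to edges of G2, and |E(G1)| = |E(G2)| = 14, so φ is a bijection on edges as well as vertices. Hence G1 ≅ G2.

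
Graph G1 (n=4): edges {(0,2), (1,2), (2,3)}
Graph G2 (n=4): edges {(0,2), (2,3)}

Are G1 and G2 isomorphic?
No, not isomorphic

The graphs are NOT isomorphic.

Counting edges: G1 has 3 edge(s); G2 has 2 edge(s).
Edge count is an isomorphism invariant (a bijection on vertices induces a bijection on edges), so differing edge counts rule out isomorphism.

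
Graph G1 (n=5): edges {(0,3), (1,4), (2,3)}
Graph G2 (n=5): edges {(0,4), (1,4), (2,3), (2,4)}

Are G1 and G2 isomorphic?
No, not isomorphic

The graphs are NOT isomorphic.

Degrees in G1: deg(0)=1, deg(1)=1, deg(2)=1, deg(3)=2, deg(4)=1.
Sorted degree sequence of G1: [2, 1, 1, 1, 1].
Degrees in G2: deg(0)=1, deg(1)=1, deg(2)=2, deg(3)=1, deg(4)=3.
Sorted degree sequence of G2: [3, 2, 1, 1, 1].
The (sorted) degree sequence is an isomorphism invariant, so since G1 and G2 have different degree sequences they cannot be isomorphic.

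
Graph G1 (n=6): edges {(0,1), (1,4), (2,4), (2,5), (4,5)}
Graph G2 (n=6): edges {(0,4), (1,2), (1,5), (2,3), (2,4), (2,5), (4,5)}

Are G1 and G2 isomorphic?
No, not isomorphic

The graphs are NOT isomorphic.

Counting triangles (3-cliques): G1 has 1, G2 has 2.
Triangle count is an isomorphism invariant, so differing triangle counts rule out isomorphism.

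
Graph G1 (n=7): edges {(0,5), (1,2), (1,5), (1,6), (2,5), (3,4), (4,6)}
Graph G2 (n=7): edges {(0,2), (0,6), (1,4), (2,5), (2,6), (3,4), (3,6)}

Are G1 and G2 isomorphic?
Yes, isomorphic

The graphs are isomorphic.
One valid mapping φ: V(G1) → V(G2): 0→5, 1→6, 2→0, 3→1, 4→4, 5→2, 6→3

Verify φ preserves adjacency — for each edge of G1, its image is an edge of G2:
  (0,5) → (φ(0),φ(5)) = (2,5) ∈ E(G2) ✓
  (1,2) → (φ(1),φ(2)) = (0,6) ∈ E(G2) ✓
  (1,5) → (φ(1),φ(5)) = (2,6) ∈ E(G2) ✓
  (1,6) → (φ(1),φ(6)) = (3,6) ∈ E(G2) ✓
  (2,5) → (φ(2),φ(5)) = (0,2) ∈ E(G2) ✓
  (3,4) → (φ(3),φ(4)) = (1,4) ∈ E(G2) ✓
  (4,6) → (φ(4),φ(6)) = (3,4) ∈ E(G2) ✓
All 7 edges of G1 map to edges of G2, and |E(G1)| = |E(G2)| = 7, so φ is a bijection on edges as well as vertices. Hence G1 ≅ G2.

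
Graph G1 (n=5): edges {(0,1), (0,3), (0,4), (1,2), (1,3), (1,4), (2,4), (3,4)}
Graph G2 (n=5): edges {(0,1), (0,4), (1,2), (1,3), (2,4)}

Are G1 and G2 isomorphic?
No, not isomorphic

The graphs are NOT isomorphic.

Counting triangles (3-cliques): G1 has 5, G2 has 0.
Triangle count is an isomorphism invariant, so differing triangle counts rule out isomorphism.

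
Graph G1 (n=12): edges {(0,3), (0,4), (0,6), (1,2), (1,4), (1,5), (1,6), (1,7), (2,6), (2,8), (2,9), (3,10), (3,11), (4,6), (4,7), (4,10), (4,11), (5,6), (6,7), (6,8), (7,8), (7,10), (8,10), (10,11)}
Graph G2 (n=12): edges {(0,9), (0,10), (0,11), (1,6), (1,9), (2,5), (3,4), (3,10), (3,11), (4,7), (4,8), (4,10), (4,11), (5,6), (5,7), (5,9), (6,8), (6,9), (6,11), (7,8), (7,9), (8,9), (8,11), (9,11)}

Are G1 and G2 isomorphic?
Yes, isomorphic

The graphs are isomorphic.
One valid mapping φ: V(G1) → V(G2): 0→0, 1→6, 2→5, 3→10, 4→11, 5→1, 6→9, 7→8, 8→7, 9→2, 10→4, 11→3

Verify φ preserves adjacency — for each edge of G1, its image is an edge of G2:
  (0,3) → (φ(0),φ(3)) = (0,10) ∈ E(G2) ✓
  (0,4) → (φ(0),φ(4)) = (0,11) ∈ E(G2) ✓
  (0,6) → (φ(0),φ(6)) = (0,9) ∈ E(G2) ✓
  (1,2) → (φ(1),φ(2)) = (5,6) ∈ E(G2) ✓
  (1,4) → (φ(1),φ(4)) = (6,11) ∈ E(G2) ✓
  (1,5) → (φ(1),φ(5)) = (1,6) ∈ E(G2) ✓
  (1,6) → (φ(1),φ(6)) = (6,9) ∈ E(G2) ✓
  (1,7) → (φ(1),φ(7)) = (6,8) ∈ E(G2) ✓
  (2,6) → (φ(2),φ(6)) = (5,9) ∈ E(G2) ✓
  (2,8) → (φ(2),φ(8)) = (5,7) ∈ E(G2) ✓
  (2,9) → (φ(2),φ(9)) = (2,5) ∈ E(G2) ✓
  (3,10) → (φ(3),φ(10)) = (4,10) ∈ E(G2) ✓
  (3,11) → (φ(3),φ(11)) = (3,10) ∈ E(G2) ✓
  (4,6) → (φ(4),φ(6)) = (9,11) ∈ E(G2) ✓
  (4,7) → (φ(4),φ(7)) = (8,11) ∈ E(G2) ✓
  (4,10) → (φ(4),φ(10)) = (4,11) ∈ E(G2) ✓
  (4,11) → (φ(4),φ(11)) = (3,11) ∈ E(G2) ✓
  (5,6) → (φ(5),φ(6)) = (1,9) ∈ E(G2) ✓
  (6,7) → (φ(6),φ(7)) = (8,9) ∈ E(G2) ✓
  (6,8) → (φ(6),φ(8)) = (7,9) ∈ E(G2) ✓
  (7,8) → (φ(7),φ(8)) = (7,8) ∈ E(G2) ✓
  (7,10) → (φ(7),φ(10)) = (4,8) ∈ E(G2) ✓
  (8,10) → (φ(8),φ(10)) = (4,7) ∈ E(G2) ✓
  (10,11) → (φ(10),φ(11)) = (3,4) ∈ E(G2) ✓
All 24 edges of G1 map to edges of G2, and |E(G1)| = |E(G2)| = 24, so φ is a bijection on edges as well as vertices. Hence G1 ≅ G2.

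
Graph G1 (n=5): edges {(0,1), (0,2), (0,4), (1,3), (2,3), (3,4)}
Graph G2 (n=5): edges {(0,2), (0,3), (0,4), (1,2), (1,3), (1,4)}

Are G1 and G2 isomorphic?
Yes, isomorphic

The graphs are isomorphic.
One valid mapping φ: V(G1) → V(G2): 0→1, 1→4, 2→2, 3→0, 4→3

Verify φ preserves adjacency — for each edge of G1, its image is an edge of G2:
  (0,1) → (φ(0),φ(1)) = (1,4) ∈ E(G2) ✓
  (0,2) → (φ(0),φ(2)) = (1,2) ∈ E(G2) ✓
  (0,4) → (φ(0),φ(4)) = (1,3) ∈ E(G2) ✓
  (1,3) → (φ(1),φ(3)) = (0,4) ∈ E(G2) ✓
  (2,3) → (φ(2),φ(3)) = (0,2) ∈ E(G2) ✓
  (3,4) → (φ(3),φ(4)) = (0,3) ∈ E(G2) ✓
All 6 edges of G1 map to edges of G2, and |E(G1)| = |E(G2)| = 6, so φ is a bijection on edges as well as vertices. Hence G1 ≅ G2.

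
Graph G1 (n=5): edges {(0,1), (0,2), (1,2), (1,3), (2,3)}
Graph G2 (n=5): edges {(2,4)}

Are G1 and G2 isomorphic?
No, not isomorphic

The graphs are NOT isomorphic.

Connected components of G1: 2 component(s) with vertex sets [[4], [0, 1, 2, 3]], sizes [1, 4].
Connected components of G2: 4 component(s) with vertex sets [[0], [1], [3], [2, 4]], sizes [1, 1, 1, 2].
The number of connected components (and the multiset of component sizes) is an isomorphism invariant — an isomorphism maps each component of G1 bijectively onto a component of G2. Since G1 has 2 component(s) and G2 has 4, they cannot be isomorphic.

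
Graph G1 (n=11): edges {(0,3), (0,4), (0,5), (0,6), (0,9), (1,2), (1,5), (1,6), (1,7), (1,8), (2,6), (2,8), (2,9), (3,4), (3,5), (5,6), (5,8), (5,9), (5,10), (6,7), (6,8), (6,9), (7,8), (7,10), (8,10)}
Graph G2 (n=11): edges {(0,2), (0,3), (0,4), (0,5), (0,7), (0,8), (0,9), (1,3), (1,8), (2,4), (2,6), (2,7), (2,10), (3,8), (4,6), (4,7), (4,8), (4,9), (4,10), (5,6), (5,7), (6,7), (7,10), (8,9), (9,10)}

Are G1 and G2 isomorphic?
Yes, isomorphic

The graphs are isomorphic.
One valid mapping φ: V(G1) → V(G2): 0→8, 1→2, 2→10, 3→3, 4→1, 5→0, 6→4, 7→6, 8→7, 9→9, 10→5

Verify φ preserves adjacency — for each edge of G1, its image is an edge of G2:
  (0,3) → (φ(0),φ(3)) = (3,8) ∈ E(G2) ✓
  (0,4) → (φ(0),φ(4)) = (1,8) ∈ E(G2) ✓
  (0,5) → (φ(0),φ(5)) = (0,8) ∈ E(G2) ✓
  (0,6) → (φ(0),φ(6)) = (4,8) ∈ E(G2) ✓
  (0,9) → (φ(0),φ(9)) = (8,9) ∈ E(G2) ✓
  (1,2) → (φ(1),φ(2)) = (2,10) ∈ E(G2) ✓
  (1,5) → (φ(1),φ(5)) = (0,2) ∈ E(G2) ✓
  (1,6) → (φ(1),φ(6)) = (2,4) ∈ E(G2) ✓
  (1,7) → (φ(1),φ(7)) = (2,6) ∈ E(G2) ✓
  (1,8) → (φ(1),φ(8)) = (2,7) ∈ E(G2) ✓
  (2,6) → (φ(2),φ(6)) = (4,10) ∈ E(G2) ✓
  (2,8) → (φ(2),φ(8)) = (7,10) ∈ E(G2) ✓
  (2,9) → (φ(2),φ(9)) = (9,10) ∈ E(G2) ✓
  (3,4) → (φ(3),φ(4)) = (1,3) ∈ E(G2) ✓
  (3,5) → (φ(3),φ(5)) = (0,3) ∈ E(G2) ✓
  (5,6) → (φ(5),φ(6)) = (0,4) ∈ E(G2) ✓
  (5,8) → (φ(5),φ(8)) = (0,7) ∈ E(G2) ✓
  (5,9) → (φ(5),φ(9)) = (0,9) ∈ E(G2) ✓
  (5,10) → (φ(5),φ(10)) = (0,5) ∈ E(G2) ✓
  (6,7) → (φ(6),φ(7)) = (4,6) ∈ E(G2) ✓
  (6,8) → (φ(6),φ(8)) = (4,7) ∈ E(G2) ✓
  (6,9) → (φ(6),φ(9)) = (4,9) ∈ E(G2) ✓
  (7,8) → (φ(7),φ(8)) = (6,7) ∈ E(G2) ✓
  (7,10) → (φ(7),φ(10)) = (5,6) ∈ E(G2) ✓
  (8,10) → (φ(8),φ(10)) = (5,7) ∈ E(G2) ✓
All 25 edges of G1 map to edges of G2, and |E(G1)| = |E(G2)| = 25, so φ is a bijection on edges as well as vertices. Hence G1 ≅ G2.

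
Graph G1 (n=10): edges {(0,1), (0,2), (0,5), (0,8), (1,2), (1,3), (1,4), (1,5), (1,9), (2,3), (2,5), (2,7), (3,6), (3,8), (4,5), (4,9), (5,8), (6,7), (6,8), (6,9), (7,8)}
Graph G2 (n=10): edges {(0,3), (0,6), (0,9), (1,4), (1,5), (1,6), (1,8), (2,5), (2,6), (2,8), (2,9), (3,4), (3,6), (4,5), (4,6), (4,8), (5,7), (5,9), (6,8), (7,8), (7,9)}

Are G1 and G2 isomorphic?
Yes, isomorphic

The graphs are isomorphic.
One valid mapping φ: V(G1) → V(G2): 0→1, 1→6, 2→8, 3→2, 4→3, 5→4, 6→9, 7→7, 8→5, 9→0

Verify φ preserves adjacency — for each edge of G1, its image is an edge of G2:
  (0,1) → (φ(0),φ(1)) = (1,6) ∈ E(G2) ✓
  (0,2) → (φ(0),φ(2)) = (1,8) ∈ E(G2) ✓
  (0,5) → (φ(0),φ(5)) = (1,4) ∈ E(G2) ✓
  (0,8) → (φ(0),φ(8)) = (1,5) ∈ E(G2) ✓
  (1,2) → (φ(1),φ(2)) = (6,8) ∈ E(G2) ✓
  (1,3) → (φ(1),φ(3)) = (2,6) ∈ E(G2) ✓
  (1,4) → (φ(1),φ(4)) = (3,6) ∈ E(G2) ✓
  (1,5) → (φ(1),φ(5)) = (4,6) ∈ E(G2) ✓
  (1,9) → (φ(1),φ(9)) = (0,6) ∈ E(G2) ✓
  (2,3) → (φ(2),φ(3)) = (2,8) ∈ E(G2) ✓
  (2,5) → (φ(2),φ(5)) = (4,8) ∈ E(G2) ✓
  (2,7) → (φ(2),φ(7)) = (7,8) ∈ E(G2) ✓
  (3,6) → (φ(3),φ(6)) = (2,9) ∈ E(G2) ✓
  (3,8) → (φ(3),φ(8)) = (2,5) ∈ E(G2) ✓
  (4,5) → (φ(4),φ(5)) = (3,4) ∈ E(G2) ✓
  (4,9) → (φ(4),φ(9)) = (0,3) ∈ E(G2) ✓
  (5,8) → (φ(5),φ(8)) = (4,5) ∈ E(G2) ✓
  (6,7) → (φ(6),φ(7)) = (7,9) ∈ E(G2) ✓
  (6,8) → (φ(6),φ(8)) = (5,9) ∈ E(G2) ✓
  (6,9) → (φ(6),φ(9)) = (0,9) ∈ E(G2) ✓
  (7,8) → (φ(7),φ(8)) = (5,7) ∈ E(G2) ✓
All 21 edges of G1 map to edges of G2, and |E(G1)| = |E(G2)| = 21, so φ is a bijection on edges as well as vertices. Hence G1 ≅ G2.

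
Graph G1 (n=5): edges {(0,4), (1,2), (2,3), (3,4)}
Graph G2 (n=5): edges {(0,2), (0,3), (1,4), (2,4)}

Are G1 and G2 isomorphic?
Yes, isomorphic

The graphs are isomorphic.
One valid mapping φ: V(G1) → V(G2): 0→1, 1→3, 2→0, 3→2, 4→4

Verify φ preserves adjacency — for each edge of G1, its image is an edge of G2:
  (0,4) → (φ(0),φ(4)) = (1,4) ∈ E(G2) ✓
  (1,2) → (φ(1),φ(2)) = (0,3) ∈ E(G2) ✓
  (2,3) → (φ(2),φ(3)) = (0,2) ∈ E(G2) ✓
  (3,4) → (φ(3),φ(4)) = (2,4) ∈ E(G2) ✓
All 4 edges of G1 map to edges of G2, and |E(G1)| = |E(G2)| = 4, so φ is a bijection on edges as well as vertices. Hence G1 ≅ G2.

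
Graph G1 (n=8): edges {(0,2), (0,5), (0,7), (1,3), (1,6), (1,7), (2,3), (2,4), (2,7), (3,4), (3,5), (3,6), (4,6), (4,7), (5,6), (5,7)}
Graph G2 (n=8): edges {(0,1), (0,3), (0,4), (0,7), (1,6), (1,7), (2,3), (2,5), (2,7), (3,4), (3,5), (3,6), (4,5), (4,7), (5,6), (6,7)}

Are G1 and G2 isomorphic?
Yes, isomorphic

The graphs are isomorphic.
One valid mapping φ: V(G1) → V(G2): 0→1, 1→2, 2→0, 3→3, 4→4, 5→6, 6→5, 7→7

Verify φ preserves adjacency — for each edge of G1, its image is an edge of G2:
  (0,2) → (φ(0),φ(2)) = (0,1) ∈ E(G2) ✓
  (0,5) → (φ(0),φ(5)) = (1,6) ∈ E(G2) ✓
  (0,7) → (φ(0),φ(7)) = (1,7) ∈ E(G2) ✓
  (1,3) → (φ(1),φ(3)) = (2,3) ∈ E(G2) ✓
  (1,6) → (φ(1),φ(6)) = (2,5) ∈ E(G2) ✓
  (1,7) → (φ(1),φ(7)) = (2,7) ∈ E(G2) ✓
  (2,3) → (φ(2),φ(3)) = (0,3) ∈ E(G2) ✓
  (2,4) → (φ(2),φ(4)) = (0,4) ∈ E(G2) ✓
  (2,7) → (φ(2),φ(7)) = (0,7) ∈ E(G2) ✓
  (3,4) → (φ(3),φ(4)) = (3,4) ∈ E(G2) ✓
  (3,5) → (φ(3),φ(5)) = (3,6) ∈ E(G2) ✓
  (3,6) → (φ(3),φ(6)) = (3,5) ∈ E(G2) ✓
  (4,6) → (φ(4),φ(6)) = (4,5) ∈ E(G2) ✓
  (4,7) → (φ(4),φ(7)) = (4,7) ∈ E(G2) ✓
  (5,6) → (φ(5),φ(6)) = (5,6) ∈ E(G2) ✓
  (5,7) → (φ(5),φ(7)) = (6,7) ∈ E(G2) ✓
All 16 edges of G1 map to edges of G2, and |E(G1)| = |E(G2)| = 16, so φ is a bijection on edges as well as vertices. Hence G1 ≅ G2.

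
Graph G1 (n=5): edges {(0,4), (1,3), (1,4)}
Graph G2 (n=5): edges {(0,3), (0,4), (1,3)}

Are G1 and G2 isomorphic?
Yes, isomorphic

The graphs are isomorphic.
One valid mapping φ: V(G1) → V(G2): 0→4, 1→3, 2→2, 3→1, 4→0

Verify φ preserves adjacency — for each edge of G1, its image is an edge of G2:
  (0,4) → (φ(0),φ(4)) = (0,4) ∈ E(G2) ✓
  (1,3) → (φ(1),φ(3)) = (1,3) ∈ E(G2) ✓
  (1,4) → (φ(1),φ(4)) = (0,3) ∈ E(G2) ✓
All 3 edges of G1 map to edges of G2, and |E(G1)| = |E(G2)| = 3, so φ is a bijection on edges as well as vertices. Hence G1 ≅ G2.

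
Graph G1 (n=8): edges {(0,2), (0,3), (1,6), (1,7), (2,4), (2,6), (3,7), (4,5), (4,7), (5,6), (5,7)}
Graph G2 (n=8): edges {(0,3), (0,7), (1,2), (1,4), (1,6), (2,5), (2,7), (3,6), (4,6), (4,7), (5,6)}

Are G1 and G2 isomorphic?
Yes, isomorphic

The graphs are isomorphic.
One valid mapping φ: V(G1) → V(G2): 0→0, 1→5, 2→7, 3→3, 4→4, 5→1, 6→2, 7→6

Verify φ preserves adjacency — for each edge of G1, its image is an edge of G2:
  (0,2) → (φ(0),φ(2)) = (0,7) ∈ E(G2) ✓
  (0,3) → (φ(0),φ(3)) = (0,3) ∈ E(G2) ✓
  (1,6) → (φ(1),φ(6)) = (2,5) ∈ E(G2) ✓
  (1,7) → (φ(1),φ(7)) = (5,6) ∈ E(G2) ✓
  (2,4) → (φ(2),φ(4)) = (4,7) ∈ E(G2) ✓
  (2,6) → (φ(2),φ(6)) = (2,7) ∈ E(G2) ✓
  (3,7) → (φ(3),φ(7)) = (3,6) ∈ E(G2) ✓
  (4,5) → (φ(4),φ(5)) = (1,4) ∈ E(G2) ✓
  (4,7) → (φ(4),φ(7)) = (4,6) ∈ E(G2) ✓
  (5,6) → (φ(5),φ(6)) = (1,2) ∈ E(G2) ✓
  (5,7) → (φ(5),φ(7)) = (1,6) ∈ E(G2) ✓
All 11 edges of G1 map to edges of G2, and |E(G1)| = |E(G2)| = 11, so φ is a bijection on edges as well as vertices. Hence G1 ≅ G2.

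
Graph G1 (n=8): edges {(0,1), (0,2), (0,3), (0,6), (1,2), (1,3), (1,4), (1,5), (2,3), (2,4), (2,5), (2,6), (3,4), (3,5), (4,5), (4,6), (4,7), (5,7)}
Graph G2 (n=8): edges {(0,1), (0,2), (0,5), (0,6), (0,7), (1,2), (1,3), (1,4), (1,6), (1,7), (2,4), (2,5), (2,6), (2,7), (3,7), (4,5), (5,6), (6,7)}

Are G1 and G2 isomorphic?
Yes, isomorphic

The graphs are isomorphic.
One valid mapping φ: V(G1) → V(G2): 0→5, 1→6, 2→2, 3→0, 4→1, 5→7, 6→4, 7→3

Verify φ preserves adjacency — for each edge of G1, its image is an edge of G2:
  (0,1) → (φ(0),φ(1)) = (5,6) ∈ E(G2) ✓
  (0,2) → (φ(0),φ(2)) = (2,5) ∈ E(G2) ✓
  (0,3) → (φ(0),φ(3)) = (0,5) ∈ E(G2) ✓
  (0,6) → (φ(0),φ(6)) = (4,5) ∈ E(G2) ✓
  (1,2) → (φ(1),φ(2)) = (2,6) ∈ E(G2) ✓
  (1,3) → (φ(1),φ(3)) = (0,6) ∈ E(G2) ✓
  (1,4) → (φ(1),φ(4)) = (1,6) ∈ E(G2) ✓
  (1,5) → (φ(1),φ(5)) = (6,7) ∈ E(G2) ✓
  (2,3) → (φ(2),φ(3)) = (0,2) ∈ E(G2) ✓
  (2,4) → (φ(2),φ(4)) = (1,2) ∈ E(G2) ✓
  (2,5) → (φ(2),φ(5)) = (2,7) ∈ E(G2) ✓
  (2,6) → (φ(2),φ(6)) = (2,4) ∈ E(G2) ✓
  (3,4) → (φ(3),φ(4)) = (0,1) ∈ E(G2) ✓
  (3,5) → (φ(3),φ(5)) = (0,7) ∈ E(G2) ✓
  (4,5) → (φ(4),φ(5)) = (1,7) ∈ E(G2) ✓
  (4,6) → (φ(4),φ(6)) = (1,4) ∈ E(G2) ✓
  (4,7) → (φ(4),φ(7)) = (1,3) ∈ E(G2) ✓
  (5,7) → (φ(5),φ(7)) = (3,7) ∈ E(G2) ✓
All 18 edges of G1 map to edges of G2, and |E(G1)| = |E(G2)| = 18, so φ is a bijection on edges as well as vertices. Hence G1 ≅ G2.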